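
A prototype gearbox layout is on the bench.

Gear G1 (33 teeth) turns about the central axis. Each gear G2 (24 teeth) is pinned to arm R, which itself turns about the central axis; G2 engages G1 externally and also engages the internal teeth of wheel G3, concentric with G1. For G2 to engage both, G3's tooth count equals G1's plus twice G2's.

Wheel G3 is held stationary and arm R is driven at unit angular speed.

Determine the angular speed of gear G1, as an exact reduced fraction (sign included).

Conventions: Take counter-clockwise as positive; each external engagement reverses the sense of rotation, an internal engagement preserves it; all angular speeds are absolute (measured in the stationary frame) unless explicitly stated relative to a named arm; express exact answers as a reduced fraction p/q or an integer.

38/11

recognized (axles ride arm R): planetary set, 33/24/81 teeth
ring teeth: 33 + 2·24 = 81
33(ω_sun−ω_arm) = −81(ω_ring−ω_arm),  ω_ring = 0, ω_arm = 1
ω_sun = 1 − (81/33)(0−1) = 38/11
exact speed ratio = 38/11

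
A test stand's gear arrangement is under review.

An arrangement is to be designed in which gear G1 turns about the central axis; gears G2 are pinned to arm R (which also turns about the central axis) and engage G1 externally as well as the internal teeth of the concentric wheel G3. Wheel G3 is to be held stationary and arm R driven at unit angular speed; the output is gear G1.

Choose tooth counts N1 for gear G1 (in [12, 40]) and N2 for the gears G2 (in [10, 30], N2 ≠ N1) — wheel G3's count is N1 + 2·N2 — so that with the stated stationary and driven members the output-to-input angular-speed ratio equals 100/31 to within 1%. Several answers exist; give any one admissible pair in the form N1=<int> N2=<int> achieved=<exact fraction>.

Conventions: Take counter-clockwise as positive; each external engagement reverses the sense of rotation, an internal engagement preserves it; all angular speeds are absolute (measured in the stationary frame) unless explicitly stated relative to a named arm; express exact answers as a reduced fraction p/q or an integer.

design class (target 100/31): planetary set
Willis with ω_ring = 0: ω_sun/ω_arm = (N1+N3)/N1; set equal to 100/31  ⇒  N3/N1 = 100/31 − 1 = 69/31
N3 = N1 + 2·N2  ⇒  N2/N1 = (N3/N1 − 1)/2 = (69/31 − 1)/2 = 19/31
smallest multiple with N1 ≥ 12 and N2 ≥ 10: k = 1  ⇒  N1 = 1·31 = 31, N2 = 1·19 = 19 (N1 ≤ 40, N2 ≤ 30, N2 ≠ N1 ✓), N3 = 31 + 2·19 = 69
check: (N1+N3)/N1 with N1 = 31, N3 = 69 gives 100/31; |achieved − target| = 0 ≤ 1/31 ✓

N1=31 N2=19 achieved=100/31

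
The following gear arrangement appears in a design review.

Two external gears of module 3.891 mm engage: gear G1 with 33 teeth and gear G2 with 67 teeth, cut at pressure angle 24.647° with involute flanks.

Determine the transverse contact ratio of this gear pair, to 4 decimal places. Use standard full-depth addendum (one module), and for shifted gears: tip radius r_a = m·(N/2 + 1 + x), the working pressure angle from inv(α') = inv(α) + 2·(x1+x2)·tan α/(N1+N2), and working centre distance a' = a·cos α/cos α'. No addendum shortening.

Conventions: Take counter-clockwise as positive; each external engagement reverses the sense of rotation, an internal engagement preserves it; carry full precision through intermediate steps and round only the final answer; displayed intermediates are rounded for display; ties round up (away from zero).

1.5376

class = single-mesh tooth geometry [involute pair 33T × 67T, m = 3.891]
base radii: r_b1 = 58.352379, r_b2 = 118.473012
tip radii: r_a1 = 68.092500, r_a2 = 134.239500
no profile shift: α' = α, a' = a
action lengths: √(r_a1²−r_b1²) = 35.093994, √(r_a2²−r_b2²) = 63.122015
base pitch p_b = π·m·cos α = 11.110267
CR = (35.093994 + 63.122015 − 194.550000·sin 24.64700°)/11.110267 = 1.537632
contact ratio ≈ 1.5376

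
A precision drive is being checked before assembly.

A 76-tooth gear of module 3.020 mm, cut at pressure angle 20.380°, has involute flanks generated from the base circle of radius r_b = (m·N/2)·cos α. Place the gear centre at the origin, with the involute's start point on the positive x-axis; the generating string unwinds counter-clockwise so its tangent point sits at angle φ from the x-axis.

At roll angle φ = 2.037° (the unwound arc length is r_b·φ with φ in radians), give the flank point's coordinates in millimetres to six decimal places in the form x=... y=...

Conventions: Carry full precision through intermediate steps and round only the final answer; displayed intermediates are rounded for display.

x=107.644403 y=0.001611

class = single-mesh tooth geometry [base-circle involute, m = 3.020, 76T]
pitch radius r_p = m·N/2 = 3.020·76/2 = 114.760000
base radius r_b = r_p·cos α = 114.760000·cos 20.380° = 107.576438
roll angle φ = 2.037° = 0.03555236 rad
x = r_b·(cos φ + φ·sin φ) = 107.644403
y = r_b·(sin φ − φ·cos φ) = 0.001611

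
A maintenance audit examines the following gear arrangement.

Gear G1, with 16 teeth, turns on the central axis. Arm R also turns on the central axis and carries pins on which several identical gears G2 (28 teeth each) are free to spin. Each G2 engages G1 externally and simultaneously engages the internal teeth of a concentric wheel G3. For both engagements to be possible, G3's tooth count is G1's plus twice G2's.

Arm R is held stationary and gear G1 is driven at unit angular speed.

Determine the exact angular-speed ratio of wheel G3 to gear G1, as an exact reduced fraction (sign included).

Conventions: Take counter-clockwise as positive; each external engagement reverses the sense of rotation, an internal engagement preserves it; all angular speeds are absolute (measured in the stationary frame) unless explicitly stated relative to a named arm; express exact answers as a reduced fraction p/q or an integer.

-2/9

class = planetary set [G3 = 16+2·28 = 72; Willis about the carrier]
ring teeth: 16 + 2·28 = 72
16(ω_sun−ω_arm) = −72(ω_ring−ω_arm),  ω_arm = 0, ω_sun = 1
ω_ring = 0 − (16/72)(1−0) = -2/9
ω_out/ω_in = -2/9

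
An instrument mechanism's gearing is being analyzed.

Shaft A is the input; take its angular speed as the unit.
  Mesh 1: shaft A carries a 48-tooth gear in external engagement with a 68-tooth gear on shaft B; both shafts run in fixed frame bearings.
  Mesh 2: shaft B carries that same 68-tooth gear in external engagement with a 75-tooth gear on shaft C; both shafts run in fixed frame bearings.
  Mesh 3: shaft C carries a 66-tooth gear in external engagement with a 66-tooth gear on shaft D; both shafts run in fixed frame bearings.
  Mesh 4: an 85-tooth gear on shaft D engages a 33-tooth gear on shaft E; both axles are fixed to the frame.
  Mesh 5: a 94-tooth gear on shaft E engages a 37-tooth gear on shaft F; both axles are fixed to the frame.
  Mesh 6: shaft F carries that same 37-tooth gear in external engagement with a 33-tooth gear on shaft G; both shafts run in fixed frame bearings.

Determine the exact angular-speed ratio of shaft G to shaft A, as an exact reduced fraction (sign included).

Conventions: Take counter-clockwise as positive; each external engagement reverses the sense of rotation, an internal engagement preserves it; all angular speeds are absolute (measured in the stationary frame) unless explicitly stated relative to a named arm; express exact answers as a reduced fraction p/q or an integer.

class = fixed-axis compound train [6 meshes; 6 ratios multiply, 6 sense flips]
mesh 1 [48T→68T]: running ratio 12/17, sense −
mesh 2 [68T→75T]: running ratio 16/25, sense +
mesh 3 [66T→66T]: running ratio 16/25, sense −
mesh 4 [85T→33T]: running ratio 272/165, sense +
mesh 5 [94T→37T]: running ratio 25568/6105, sense −
mesh 6 [37T→33T]: running ratio 25568/5445, sense +
ω_out/ω_in = 25568/5445

25568/5445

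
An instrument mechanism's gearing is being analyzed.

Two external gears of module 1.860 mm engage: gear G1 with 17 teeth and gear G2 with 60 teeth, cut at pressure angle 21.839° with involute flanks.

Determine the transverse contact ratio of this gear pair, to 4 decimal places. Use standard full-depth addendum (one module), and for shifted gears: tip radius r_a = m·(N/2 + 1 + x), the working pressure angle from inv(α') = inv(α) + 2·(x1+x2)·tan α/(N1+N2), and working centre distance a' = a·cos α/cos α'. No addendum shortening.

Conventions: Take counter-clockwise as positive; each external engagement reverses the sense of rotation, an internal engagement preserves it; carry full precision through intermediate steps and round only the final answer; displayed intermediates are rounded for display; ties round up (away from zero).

1.5743

recognized (one external pair, fixed centres): single-mesh tooth geometry, m = 1.860, N1 = 17, N2 = 60
base radii: r_b1 = 14.675361, r_b2 = 51.795392
tip radii: r_a1 = 17.670000, r_a2 = 57.660000
no profile shift: α' = α, a' = a
action lengths: √(r_a1²−r_b1²) = 9.841884, √(r_a2²−r_b2²) = 25.336002
base pitch p_b = π·m·cos α = 5.424001
CR = (9.841884 + 25.336002 − 71.610000·sin 21.83900°)/5.424001 = 1.574296
contact ratio ≈ 1.5743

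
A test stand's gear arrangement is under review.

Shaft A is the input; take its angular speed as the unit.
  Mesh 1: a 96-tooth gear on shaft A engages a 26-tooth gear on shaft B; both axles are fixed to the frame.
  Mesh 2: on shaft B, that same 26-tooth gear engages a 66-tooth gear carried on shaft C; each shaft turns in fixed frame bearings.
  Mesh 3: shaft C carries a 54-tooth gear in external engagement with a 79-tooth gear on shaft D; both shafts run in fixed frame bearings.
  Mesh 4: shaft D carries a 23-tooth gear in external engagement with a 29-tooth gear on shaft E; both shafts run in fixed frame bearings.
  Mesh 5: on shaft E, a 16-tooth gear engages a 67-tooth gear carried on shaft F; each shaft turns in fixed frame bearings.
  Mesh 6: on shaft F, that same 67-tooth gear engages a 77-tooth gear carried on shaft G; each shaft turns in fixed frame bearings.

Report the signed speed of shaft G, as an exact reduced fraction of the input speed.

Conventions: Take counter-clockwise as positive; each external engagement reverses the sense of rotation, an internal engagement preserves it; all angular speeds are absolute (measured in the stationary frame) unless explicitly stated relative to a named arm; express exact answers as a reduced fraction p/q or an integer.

6-mesh fixed-axis compound train (all bearings frame-fixed)
mesh 1 [96T→26T]: |ω|/ω_in = 1×96/26 = 48/13, sense flips to −
mesh 2 [26T→66T]: |ω|/ω_in = (48/13)×26/66 = 16/11, sense flips to +
mesh 3 [54T→79T]: |ω|/ω_in = (16/11)×54/79 = 864/869, sense flips to −
mesh 4 [23T→29T]: |ω|/ω_in = (864/869)×23/29 = 19872/25201, sense flips to +
mesh 5 [16T→67T]: |ω|/ω_in = (19872/25201)×16/67 = 317952/1688467, sense flips to −
mesh 6 [67T→77T]: |ω|/ω_in = (317952/1688467)×67/77 = 317952/1940477, sense flips to +
signed output speed (× input speed) = 317952/1940477

317952/1940477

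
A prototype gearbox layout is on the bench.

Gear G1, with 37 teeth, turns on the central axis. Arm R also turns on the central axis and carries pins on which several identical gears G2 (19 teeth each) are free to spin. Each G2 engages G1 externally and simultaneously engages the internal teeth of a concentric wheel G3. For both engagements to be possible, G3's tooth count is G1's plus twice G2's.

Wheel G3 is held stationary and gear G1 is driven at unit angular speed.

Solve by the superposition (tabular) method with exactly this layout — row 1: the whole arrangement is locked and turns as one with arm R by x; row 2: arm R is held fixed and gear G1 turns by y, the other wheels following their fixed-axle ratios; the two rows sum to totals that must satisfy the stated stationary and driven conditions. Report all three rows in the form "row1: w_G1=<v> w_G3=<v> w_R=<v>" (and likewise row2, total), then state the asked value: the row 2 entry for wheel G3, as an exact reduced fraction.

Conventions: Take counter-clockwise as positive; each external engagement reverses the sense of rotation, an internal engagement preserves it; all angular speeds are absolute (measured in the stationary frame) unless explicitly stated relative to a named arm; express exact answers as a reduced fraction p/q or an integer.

class = planetary set [G3 = 37+2·19 = 75; Willis about the carrier]
row 1: whole set turns with the arm by x
row 2: sun turns y, ring = −(37/75)·y, arm 0
boundary: total ω_ring = x − (37/75)·y = 0 and total ω_sun = x + y = 1  ⇒  y = 75/112, x = 37/112
row 2 ring = −(37/75)·75/112 = -37/112
totals (row 1 + row 2): sun 37/112 + 75/112 = 1, ring 37/112 + (-37/112) = 0, arm 37/112 + 0 = 37/112
asked cell (row2, ring) = -37/112

row1: w_G1=37/112 w_G3=37/112 w_R=37/112
row2: w_G1=75/112 w_G3=-37/112 w_R=0
total: w_G1=1 w_G3=0 w_R=37/112
asked value: -37/112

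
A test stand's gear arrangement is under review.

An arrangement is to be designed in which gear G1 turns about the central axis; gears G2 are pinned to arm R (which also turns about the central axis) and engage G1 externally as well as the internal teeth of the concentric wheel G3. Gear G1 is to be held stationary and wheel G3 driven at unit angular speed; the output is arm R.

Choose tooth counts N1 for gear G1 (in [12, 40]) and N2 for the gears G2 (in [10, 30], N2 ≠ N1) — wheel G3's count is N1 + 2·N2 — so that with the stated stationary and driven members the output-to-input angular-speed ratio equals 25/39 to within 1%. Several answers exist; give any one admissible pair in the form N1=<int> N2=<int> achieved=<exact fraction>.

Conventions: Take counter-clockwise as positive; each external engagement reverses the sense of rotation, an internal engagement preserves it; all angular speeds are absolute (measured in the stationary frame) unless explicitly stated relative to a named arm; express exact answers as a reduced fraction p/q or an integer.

topology: planetary set — design target 25/39, arm = carrier (Willis)
Willis with ω_sun = 0: ω_arm/ω_ring = N3/(N1+N3); set equal to 25/39  ⇒  N3/N1 = (25/39)/(1 − 25/39) = 25/14
N3 = N1 + 2·N2  ⇒  N2/N1 = (N3/N1 − 1)/2 = (25/14 − 1)/2 = 11/28
smallest multiple with N1 ≥ 12 and N2 ≥ 10: k = 1  ⇒  N1 = 1·28 = 28, N2 = 1·11 = 11 (N1 ≤ 40, N2 ≤ 30, N2 ≠ N1 ✓), N3 = 28 + 2·11 = 50
check: N3/(N1+N3) with N1 = 28, N3 = 50 gives 25/39; |achieved − target| = 0 ≤ 1/156 ✓

N1=28 N2=11 achieved=25/39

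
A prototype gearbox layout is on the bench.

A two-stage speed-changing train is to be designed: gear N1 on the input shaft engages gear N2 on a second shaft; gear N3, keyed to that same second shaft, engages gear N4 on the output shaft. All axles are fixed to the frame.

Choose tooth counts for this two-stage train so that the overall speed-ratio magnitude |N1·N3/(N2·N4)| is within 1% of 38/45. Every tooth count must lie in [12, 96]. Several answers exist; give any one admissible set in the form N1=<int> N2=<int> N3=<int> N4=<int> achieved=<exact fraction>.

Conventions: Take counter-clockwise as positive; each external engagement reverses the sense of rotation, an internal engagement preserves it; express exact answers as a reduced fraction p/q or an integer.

N1=12 N2=15 N3=19 N4=18 achieved=38/45

2-stage fixed-axis compound train for ratio 38/45
target = 38/45 in lowest terms: an exact hit needs N1·N3 = k·38 and N2·N4 = k·45 for one integer k, every count in [12, 96]; additionally prefer no 1:1 stage (N1 ≠ N2, N3 ≠ N4)
k = 1…5: no 1:1-free in-range split of k·38 and k·45 into factor pairs; take k = 6
k = 6: N1·N3 = 228 = 12·19, N2·N4 = 270 = 15·18
achieved = 12·19/(15·18) = 38/45; |achieved − target| = 0 ≤ 19/2250 ✓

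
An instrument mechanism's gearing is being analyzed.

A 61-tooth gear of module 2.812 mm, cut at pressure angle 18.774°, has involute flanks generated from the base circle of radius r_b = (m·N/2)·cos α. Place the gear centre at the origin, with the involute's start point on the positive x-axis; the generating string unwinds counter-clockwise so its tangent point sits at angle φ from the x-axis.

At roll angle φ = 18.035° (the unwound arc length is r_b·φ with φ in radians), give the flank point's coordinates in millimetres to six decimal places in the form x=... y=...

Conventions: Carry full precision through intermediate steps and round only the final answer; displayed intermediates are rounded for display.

x=85.126556 y=0.835837

class = single-mesh tooth geometry [base-circle involute, m = 2.812, 61T]
pitch radius r_p = m·N/2 = 2.812·61/2 = 85.766000
base radius r_b = r_p·cos α = 85.766000·cos 18.774° = 81.202854
roll angle φ = 18.035° = 0.31477013 rad
x = r_b·(cos φ + φ·sin φ) = 85.126556
y = r_b·(sin φ − φ·cos φ) = 0.835837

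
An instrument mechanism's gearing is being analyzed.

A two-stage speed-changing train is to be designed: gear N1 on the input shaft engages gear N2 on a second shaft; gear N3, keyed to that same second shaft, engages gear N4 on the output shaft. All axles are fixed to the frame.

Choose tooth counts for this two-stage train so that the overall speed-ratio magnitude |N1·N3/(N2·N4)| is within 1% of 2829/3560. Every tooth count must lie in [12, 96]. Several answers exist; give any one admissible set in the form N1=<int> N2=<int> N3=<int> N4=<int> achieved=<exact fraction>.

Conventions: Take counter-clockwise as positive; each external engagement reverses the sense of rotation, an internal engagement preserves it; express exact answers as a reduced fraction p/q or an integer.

design class (target 2829/3560): fixed-axis compound train
target = 2829/3560 in lowest terms: an exact hit needs N1·N3 = k·2829 and N2·N4 = k·3560 for one integer k, every count in [12, 96]; additionally prefer no 1:1 stage (N1 ≠ N2, N3 ≠ N4)
k = 1: N1·N3 = 2829 = 41·69, N2·N4 = 3560 = 40·89
achieved = 41·69/(40·89) = 2829/3560; |achieved − target| = 0 ≤ 2829/356000 ✓

N1=41 N2=40 N3=69 N4=89 achieved=2829/3560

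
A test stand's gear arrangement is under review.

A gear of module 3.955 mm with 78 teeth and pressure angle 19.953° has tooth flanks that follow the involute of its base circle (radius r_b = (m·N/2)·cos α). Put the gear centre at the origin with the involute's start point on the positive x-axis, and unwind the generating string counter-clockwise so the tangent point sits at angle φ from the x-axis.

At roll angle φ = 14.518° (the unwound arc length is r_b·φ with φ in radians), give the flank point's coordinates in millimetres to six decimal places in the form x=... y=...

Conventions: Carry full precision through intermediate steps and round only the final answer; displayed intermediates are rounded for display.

topology: single-mesh involute geometry — m = 3.955, N = 78
pitch radius r_p = m·N/2 = 3.955·78/2 = 154.245000
base radius r_b = r_p·cos α = 154.245000·cos 19.953° = 144.986115
roll angle φ = 14.518° = 0.25338690 rad
x = r_b·(cos φ + φ·sin φ) = 149.566083
y = r_b·(sin φ − φ·cos φ) = 0.781208

x=149.566083 y=0.781208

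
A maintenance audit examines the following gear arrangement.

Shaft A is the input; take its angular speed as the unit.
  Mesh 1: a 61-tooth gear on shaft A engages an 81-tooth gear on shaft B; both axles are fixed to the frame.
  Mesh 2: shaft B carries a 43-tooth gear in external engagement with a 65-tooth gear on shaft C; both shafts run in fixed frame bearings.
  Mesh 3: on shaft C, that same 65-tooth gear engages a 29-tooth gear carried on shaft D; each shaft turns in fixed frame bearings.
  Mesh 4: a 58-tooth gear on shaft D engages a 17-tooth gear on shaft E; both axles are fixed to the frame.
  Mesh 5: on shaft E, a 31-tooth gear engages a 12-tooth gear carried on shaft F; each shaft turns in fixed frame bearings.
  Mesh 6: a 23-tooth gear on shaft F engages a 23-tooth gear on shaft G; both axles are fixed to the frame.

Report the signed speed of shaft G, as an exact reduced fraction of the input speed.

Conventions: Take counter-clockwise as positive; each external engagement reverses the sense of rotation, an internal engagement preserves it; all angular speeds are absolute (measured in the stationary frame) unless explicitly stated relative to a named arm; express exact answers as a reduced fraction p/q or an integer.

81313/8262

6-mesh fixed-axis compound train (all bearings frame-fixed)
mesh 1 [61T→81T]: |ω|/ω_in = 1×61/81 = 61/81, sense flips to −
mesh 2 [43T→65T]: |ω|/ω_in = (61/81)×43/65 = 2623/5265, sense flips to +
mesh 3 [65T→29T]: |ω|/ω_in = (2623/5265)×65/29 = 2623/2349, sense flips to −
mesh 4 [58T→17T]: |ω|/ω_in = (2623/2349)×58/17 = 5246/1377, sense flips to +
mesh 5 [31T→12T]: |ω|/ω_in = (5246/1377)×31/12 = 81313/8262, sense flips to −
mesh 6 [23T→23T]: |ω|/ω_in = (81313/8262)×23/23 = 81313/8262, sense flips to +
signed output speed (× input speed) = 81313/8262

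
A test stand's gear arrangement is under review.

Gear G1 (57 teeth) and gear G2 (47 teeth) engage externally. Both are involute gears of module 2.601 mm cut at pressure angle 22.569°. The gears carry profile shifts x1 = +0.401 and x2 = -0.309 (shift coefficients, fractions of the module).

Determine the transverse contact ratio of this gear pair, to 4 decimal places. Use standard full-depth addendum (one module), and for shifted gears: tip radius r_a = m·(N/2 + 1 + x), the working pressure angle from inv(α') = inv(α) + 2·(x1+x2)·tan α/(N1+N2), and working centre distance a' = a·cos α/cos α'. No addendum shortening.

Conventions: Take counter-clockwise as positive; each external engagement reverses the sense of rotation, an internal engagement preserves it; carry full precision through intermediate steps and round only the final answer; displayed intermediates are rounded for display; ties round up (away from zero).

recognized (one external pair, fixed centres): single-mesh tooth geometry, m = 2.601, N1 = 57, N2 = 47
base radii: r_b1 = 68.451592, r_b2 = 56.442540
tip radii: r_a1 = 77.772501, r_a2 = 62.920791
inv(α') = inv(22.569°) + 2·(+0.401-0.309)·tan α/(57+47) = 0.02245714  ⇒  α' = 22.81002°
a' = a·cos α / cos α' = 135.2520·cos 22.569°/cos 22.81002° = 135.490085
action lengths: √(r_a1²−r_b1²) = 36.918038, √(r_a2²−r_b2²) = 27.807653
base pitch p_b = π·m·cos α = 7.545509
CR = (36.918038 + 27.807653 − 135.490085·sin 22.81002°)/7.545509 = 1.616766
contact ratio ≈ 1.6168

1.6168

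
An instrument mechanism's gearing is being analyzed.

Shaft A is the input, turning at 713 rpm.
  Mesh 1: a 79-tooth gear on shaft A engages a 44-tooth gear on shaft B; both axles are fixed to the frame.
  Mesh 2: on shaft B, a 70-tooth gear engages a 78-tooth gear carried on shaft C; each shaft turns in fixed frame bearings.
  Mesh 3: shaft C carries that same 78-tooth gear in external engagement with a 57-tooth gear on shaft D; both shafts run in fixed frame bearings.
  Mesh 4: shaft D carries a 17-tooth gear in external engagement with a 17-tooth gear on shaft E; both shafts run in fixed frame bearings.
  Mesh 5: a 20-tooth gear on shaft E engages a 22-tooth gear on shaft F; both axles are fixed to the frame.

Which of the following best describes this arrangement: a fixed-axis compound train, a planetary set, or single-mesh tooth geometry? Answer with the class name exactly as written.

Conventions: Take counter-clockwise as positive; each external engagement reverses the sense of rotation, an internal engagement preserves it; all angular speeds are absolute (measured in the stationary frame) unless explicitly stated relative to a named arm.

recognized (6 fixed axles, 5 meshes): fixed-axis compound train
classification: fixed-axis compound train

fixed-axis compound train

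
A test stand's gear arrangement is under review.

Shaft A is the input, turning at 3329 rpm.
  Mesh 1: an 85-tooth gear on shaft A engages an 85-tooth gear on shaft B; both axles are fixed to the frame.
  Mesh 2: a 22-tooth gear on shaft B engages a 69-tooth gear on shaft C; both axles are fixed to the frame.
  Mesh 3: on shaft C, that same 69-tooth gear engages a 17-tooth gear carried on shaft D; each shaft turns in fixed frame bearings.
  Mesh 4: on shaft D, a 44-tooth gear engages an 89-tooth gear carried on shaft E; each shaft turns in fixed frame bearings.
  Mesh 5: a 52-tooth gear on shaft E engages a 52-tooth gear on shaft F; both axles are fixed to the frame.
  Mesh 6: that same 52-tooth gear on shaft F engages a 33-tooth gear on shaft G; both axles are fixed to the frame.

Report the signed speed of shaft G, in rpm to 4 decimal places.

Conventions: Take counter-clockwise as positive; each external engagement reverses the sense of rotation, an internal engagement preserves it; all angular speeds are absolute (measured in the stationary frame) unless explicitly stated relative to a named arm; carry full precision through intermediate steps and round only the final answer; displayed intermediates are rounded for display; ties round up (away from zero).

topology: fixed-axis compound train — 6 meshes, A→G
mesh 1 [85T→85T]: ω = 3329.0000×85/85 = 3329.0000 rpm, sense flips to −
mesh 2 [22T→69T]: ω = 3329.0000×22/69 = 1061.4203 rpm, sense flips to +
mesh 3 [69T→17T]: ω = 1061.4203×69/17 = 4308.1176 rpm, sense flips to −
mesh 4 [44T→89T]: ω = 4308.1176×44/89 = 2129.8559 rpm, sense flips to +
mesh 5 [52T→52T]: ω = 2129.8559×52/52 = 2129.8559 rpm, sense flips to −
mesh 6 [52T→33T]: ω = 2129.8559×52/33 = 3356.1366 rpm, sense flips to +
signed output speed = +3356.1366 rpm

+3356.1366 rpm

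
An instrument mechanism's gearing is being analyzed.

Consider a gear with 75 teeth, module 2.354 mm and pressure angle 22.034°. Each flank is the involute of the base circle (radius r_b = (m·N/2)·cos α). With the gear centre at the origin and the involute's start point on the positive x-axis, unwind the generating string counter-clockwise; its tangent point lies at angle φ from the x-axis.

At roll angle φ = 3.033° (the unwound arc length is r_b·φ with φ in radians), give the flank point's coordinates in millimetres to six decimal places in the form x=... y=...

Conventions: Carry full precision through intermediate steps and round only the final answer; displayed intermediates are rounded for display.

recognized (one wheel, involute flank): single-mesh tooth geometry, m = 2.354, N = 75
pitch radius r_p = m·N/2 = 2.354·75/2 = 88.275000
base radius r_b = r_p·cos α = 88.275000·cos 22.034° = 81.827517
roll angle φ = 3.033° = 0.05293584 rad
x = r_b·(cos φ + φ·sin φ) = 81.942086
y = r_b·(sin φ − φ·cos φ) = 0.004045

x=81.942086 y=0.004045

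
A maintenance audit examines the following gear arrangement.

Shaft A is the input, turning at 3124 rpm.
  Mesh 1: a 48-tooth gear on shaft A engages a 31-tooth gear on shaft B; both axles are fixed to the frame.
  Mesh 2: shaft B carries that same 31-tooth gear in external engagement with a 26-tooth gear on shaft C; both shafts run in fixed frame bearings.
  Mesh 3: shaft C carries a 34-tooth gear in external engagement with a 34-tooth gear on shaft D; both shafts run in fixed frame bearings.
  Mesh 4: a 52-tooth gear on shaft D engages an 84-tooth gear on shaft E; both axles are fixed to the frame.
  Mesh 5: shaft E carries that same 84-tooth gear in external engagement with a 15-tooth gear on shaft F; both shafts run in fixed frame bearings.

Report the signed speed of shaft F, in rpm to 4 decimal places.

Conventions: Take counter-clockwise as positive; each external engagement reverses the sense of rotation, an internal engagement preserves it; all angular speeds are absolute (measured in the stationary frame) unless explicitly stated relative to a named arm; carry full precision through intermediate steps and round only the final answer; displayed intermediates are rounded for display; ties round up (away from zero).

topology: fixed-axis compound train — 5 meshes, A→F
mesh 1 [48T→31T]: ω = 3124.0000×48/31 = 4837.1613 rpm, sense flips to −
mesh 2 [31T→26T]: ω = 4837.1613×31/26 = 5767.3846 rpm, sense flips to +
mesh 3 [34T→34T]: ω = 5767.3846×34/34 = 5767.3846 rpm, sense flips to −
mesh 4 [52T→84T]: ω = 5767.3846×52/84 = 3570.2857 rpm, sense flips to +
mesh 5 [84T→15T]: ω = 3570.2857×84/15 = 19993.6000 rpm, sense flips to −
signed output speed = -19993.6000 rpm

-19993.6000 rpm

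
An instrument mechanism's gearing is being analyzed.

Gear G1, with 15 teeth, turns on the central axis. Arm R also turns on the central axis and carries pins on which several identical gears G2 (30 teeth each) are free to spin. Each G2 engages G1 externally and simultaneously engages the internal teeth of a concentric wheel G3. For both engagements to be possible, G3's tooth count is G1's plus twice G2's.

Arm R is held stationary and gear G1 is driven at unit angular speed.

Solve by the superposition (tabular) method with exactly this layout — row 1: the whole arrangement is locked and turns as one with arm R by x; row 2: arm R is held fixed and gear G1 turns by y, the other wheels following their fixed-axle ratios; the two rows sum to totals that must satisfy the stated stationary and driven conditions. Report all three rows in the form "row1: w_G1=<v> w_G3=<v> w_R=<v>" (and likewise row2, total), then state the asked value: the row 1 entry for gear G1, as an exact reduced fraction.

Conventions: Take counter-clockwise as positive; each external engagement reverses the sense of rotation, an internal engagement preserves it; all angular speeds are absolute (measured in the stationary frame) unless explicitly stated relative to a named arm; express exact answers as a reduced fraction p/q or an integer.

row1: w_G1=0 w_G3=0 w_R=0
row2: w_G1=1 w_G3=-1/5 w_R=0
total: w_G1=1 w_G3=-1/5 w_R=0
asked value: 0

planetary set (15T centre, 30T on arm, 75T internal) — Willis relation
row 1: whole set turns with the arm by x
superposition row 2 [arm held]: sun y, ring −(15/75)·y, arm 0
boundary: total ω_arm = x = 0 and total ω_sun = x + y = 1  ⇒  y = 1, x = 0
row 2 ring = −(15/75)·1 = -1/5
totals (row 1 + row 2): sun 0 + 1 = 1, ring 0 + (-1/5) = -1/5, arm 0 + 0 = 0
asked cell (row1, sun) = 0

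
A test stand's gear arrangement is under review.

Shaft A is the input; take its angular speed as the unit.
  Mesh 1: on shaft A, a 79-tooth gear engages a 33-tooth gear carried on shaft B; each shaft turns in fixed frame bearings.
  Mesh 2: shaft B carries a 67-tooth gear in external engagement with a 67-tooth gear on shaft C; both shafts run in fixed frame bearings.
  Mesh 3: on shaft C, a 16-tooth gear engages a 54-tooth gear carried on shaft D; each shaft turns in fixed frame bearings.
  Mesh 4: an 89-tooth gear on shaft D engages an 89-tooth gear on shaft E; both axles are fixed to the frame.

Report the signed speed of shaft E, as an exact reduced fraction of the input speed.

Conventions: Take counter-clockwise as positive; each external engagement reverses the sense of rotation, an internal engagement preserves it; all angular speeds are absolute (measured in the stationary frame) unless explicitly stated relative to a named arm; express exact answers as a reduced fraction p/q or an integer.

632/891

4-mesh fixed-axis compound train (all bearings frame-fixed)
mesh 1 [79T→33T]: |ω|/ω_in = 1×79/33 = 79/33, sense flips to −
mesh 2 [67T→67T]: |ω|/ω_in = (79/33)×67/67 = 79/33, sense flips to +
mesh 3 [16T→54T]: |ω|/ω_in = (79/33)×16/54 = 632/891, sense flips to −
mesh 4 [89T→89T]: |ω|/ω_in = (632/891)×89/89 = 632/891, sense flips to +
signed output speed (× input speed) = 632/891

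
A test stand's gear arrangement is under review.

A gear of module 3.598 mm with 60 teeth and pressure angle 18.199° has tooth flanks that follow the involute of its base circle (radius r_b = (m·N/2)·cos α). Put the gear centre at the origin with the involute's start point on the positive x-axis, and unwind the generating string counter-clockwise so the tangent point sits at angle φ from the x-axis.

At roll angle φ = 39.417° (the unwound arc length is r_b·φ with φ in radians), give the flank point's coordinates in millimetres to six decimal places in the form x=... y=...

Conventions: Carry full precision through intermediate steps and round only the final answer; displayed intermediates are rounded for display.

x=124.009477 y=10.611136

class = single-mesh tooth geometry [base-circle involute, m = 3.598, 60T]
pitch radius r_p = m·N/2 = 3.598·60/2 = 107.940000
base radius r_b = r_p·cos α = 107.940000·cos 18.199° = 102.540572
roll angle φ = 39.417° = 0.68795643 rad
x = r_b·(cos φ + φ·sin φ) = 124.009477
y = r_b·(sin φ − φ·cos φ) = 10.611136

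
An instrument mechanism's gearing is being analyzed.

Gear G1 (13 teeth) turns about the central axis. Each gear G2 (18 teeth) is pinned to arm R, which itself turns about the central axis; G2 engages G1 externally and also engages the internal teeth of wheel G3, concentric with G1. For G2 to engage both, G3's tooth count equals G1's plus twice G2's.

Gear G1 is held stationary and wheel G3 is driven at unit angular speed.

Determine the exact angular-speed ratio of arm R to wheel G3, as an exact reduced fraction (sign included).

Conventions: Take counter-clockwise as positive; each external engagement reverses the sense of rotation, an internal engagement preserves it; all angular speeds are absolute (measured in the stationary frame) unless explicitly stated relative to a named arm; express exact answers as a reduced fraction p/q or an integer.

recognized (axles ride arm R): planetary set, 13/18/49 teeth
ring teeth: 13 + 2·18 = 49
13(ω_sun−ω_arm) = −49(ω_ring−ω_arm),  ω_sun = 0, ω_ring = 1
13(0−ω_arm) = −49(1−ω_arm)  ⇒  62·ω_arm = 49  ⇒  ω_arm = 49/62
ω_out/ω_in = 49/62

49/62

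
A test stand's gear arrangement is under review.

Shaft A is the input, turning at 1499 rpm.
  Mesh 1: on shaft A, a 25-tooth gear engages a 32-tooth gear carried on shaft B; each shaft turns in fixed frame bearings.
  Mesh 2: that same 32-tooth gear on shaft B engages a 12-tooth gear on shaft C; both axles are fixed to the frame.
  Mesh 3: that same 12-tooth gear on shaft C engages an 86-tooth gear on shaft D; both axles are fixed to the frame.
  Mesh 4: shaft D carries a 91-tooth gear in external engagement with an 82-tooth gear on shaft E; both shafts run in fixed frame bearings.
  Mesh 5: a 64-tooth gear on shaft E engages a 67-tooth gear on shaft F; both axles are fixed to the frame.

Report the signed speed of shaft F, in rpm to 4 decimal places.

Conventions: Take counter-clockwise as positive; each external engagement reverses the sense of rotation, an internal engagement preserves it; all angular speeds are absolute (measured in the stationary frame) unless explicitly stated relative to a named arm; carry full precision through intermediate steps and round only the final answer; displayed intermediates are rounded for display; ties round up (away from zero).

-461.9297 rpm

topology: fixed-axis compound train — 5 meshes, A→F
mesh 1 [25T→32T]: ω = 1499.0000×25/32 = 1171.0938 rpm, sense flips to −
mesh 2 [32T→12T]: ω = 1171.0938×32/12 = 3122.9167 rpm, sense flips to +
mesh 3 [12T→86T]: ω = 3122.9167×12/86 = 435.7558 rpm, sense flips to −
mesh 4 [91T→82T]: ω = 435.7558×91/82 = 483.5827 rpm, sense flips to +
mesh 5 [64T→67T]: ω = 483.5827×64/67 = 461.9297 rpm, sense flips to −
signed output speed = -461.9297 rpm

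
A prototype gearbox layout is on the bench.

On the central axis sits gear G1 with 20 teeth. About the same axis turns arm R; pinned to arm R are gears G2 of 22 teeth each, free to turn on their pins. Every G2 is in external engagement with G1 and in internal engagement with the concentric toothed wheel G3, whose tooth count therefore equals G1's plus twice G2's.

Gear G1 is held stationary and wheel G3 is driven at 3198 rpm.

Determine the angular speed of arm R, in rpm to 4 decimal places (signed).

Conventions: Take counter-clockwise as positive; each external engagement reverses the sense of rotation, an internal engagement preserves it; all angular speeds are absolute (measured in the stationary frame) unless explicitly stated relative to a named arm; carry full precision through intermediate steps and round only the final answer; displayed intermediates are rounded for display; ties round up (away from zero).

class = planetary set [G3 = 20+2·22 = 64; Willis about the carrier]
normalise by the input: solve with ω_ring = 1, then scale by 3198 rpm
ring teeth: 20 + 2·22 = 64
20(ω_sun−ω_arm) = −64(ω_ring−ω_arm),  ω_sun = 0, ω_ring = 1
20(0−ω_arm) = −64(1−ω_arm)  ⇒  84·ω_arm = 64  ⇒  ω_arm = 16/21
scale: ω_arm = 16/21 × 3198 rpm = +2436.5714 rpm

+2436.5714 rpm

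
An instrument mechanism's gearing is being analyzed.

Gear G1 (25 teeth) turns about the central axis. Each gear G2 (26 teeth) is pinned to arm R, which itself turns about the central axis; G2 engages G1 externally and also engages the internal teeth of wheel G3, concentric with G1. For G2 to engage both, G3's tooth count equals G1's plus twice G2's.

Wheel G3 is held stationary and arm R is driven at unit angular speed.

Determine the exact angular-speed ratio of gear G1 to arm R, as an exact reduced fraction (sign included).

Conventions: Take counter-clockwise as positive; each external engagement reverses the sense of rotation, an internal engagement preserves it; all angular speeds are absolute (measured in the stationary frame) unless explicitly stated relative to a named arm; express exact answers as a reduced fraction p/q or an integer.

102/25

planetary set (25T centre, 26T on arm, 77T internal) — Willis relation
ring teeth: 25 + 2·26 = 77
25(ω_sun−ω_arm) = −77(ω_ring−ω_arm),  ω_ring = 0, ω_arm = 1
ω_sun = 1 − (77/25)(0−1) = 102/25
ω_out/ω_in = 102/25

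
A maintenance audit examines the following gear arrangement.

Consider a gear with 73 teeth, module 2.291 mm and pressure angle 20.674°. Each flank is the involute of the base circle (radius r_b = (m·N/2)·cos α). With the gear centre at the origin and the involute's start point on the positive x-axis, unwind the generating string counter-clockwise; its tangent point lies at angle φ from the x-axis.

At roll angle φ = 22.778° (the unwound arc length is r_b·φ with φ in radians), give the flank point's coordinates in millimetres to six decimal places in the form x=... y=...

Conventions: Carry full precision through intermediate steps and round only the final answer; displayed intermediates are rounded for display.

x=84.177020 y=1.612829

topology: single-mesh involute geometry — m = 2.291, N = 73
pitch radius r_p = m·N/2 = 2.291·73/2 = 83.621500
base radius r_b = r_p·cos α = 83.621500·cos 20.674° = 78.236638
roll angle φ = 22.778° = 0.39755110 rad
x = r_b·(cos φ + φ·sin φ) = 84.177020
y = r_b·(sin φ − φ·cos φ) = 1.612829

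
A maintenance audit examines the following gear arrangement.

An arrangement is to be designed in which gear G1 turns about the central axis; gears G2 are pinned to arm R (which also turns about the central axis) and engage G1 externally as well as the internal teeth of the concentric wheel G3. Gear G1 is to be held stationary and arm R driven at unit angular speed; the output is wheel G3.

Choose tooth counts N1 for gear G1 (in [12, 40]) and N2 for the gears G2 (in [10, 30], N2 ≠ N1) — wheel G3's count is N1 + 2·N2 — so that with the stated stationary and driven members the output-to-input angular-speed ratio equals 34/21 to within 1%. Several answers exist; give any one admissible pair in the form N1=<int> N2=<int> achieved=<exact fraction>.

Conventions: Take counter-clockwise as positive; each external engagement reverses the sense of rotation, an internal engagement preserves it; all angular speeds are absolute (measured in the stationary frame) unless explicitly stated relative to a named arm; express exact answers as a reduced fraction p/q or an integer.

N1=39 N2=12 achieved=34/21

design class (target 34/21): planetary set
Willis with ω_sun = 0: ω_ring/ω_arm = (N1+N3)/N3; set equal to 34/21  ⇒  N3/N1 = 1/(34/21 − 1) = 21/13
N3 = N1 + 2·N2  ⇒  N2/N1 = (N3/N1 − 1)/2 = (21/13 − 1)/2 = 4/13
smallest multiple with N1 ≥ 12 and N2 ≥ 10: k = 3  ⇒  N1 = 3·13 = 39, N2 = 3·4 = 12 (N1 ≤ 40, N2 ≤ 30, N2 ≠ N1 ✓), N3 = 39 + 2·12 = 63
check: (N1+N3)/N3 with N1 = 39, N3 = 63 gives 34/21; |achieved − target| = 0 ≤ 17/1050 ✓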